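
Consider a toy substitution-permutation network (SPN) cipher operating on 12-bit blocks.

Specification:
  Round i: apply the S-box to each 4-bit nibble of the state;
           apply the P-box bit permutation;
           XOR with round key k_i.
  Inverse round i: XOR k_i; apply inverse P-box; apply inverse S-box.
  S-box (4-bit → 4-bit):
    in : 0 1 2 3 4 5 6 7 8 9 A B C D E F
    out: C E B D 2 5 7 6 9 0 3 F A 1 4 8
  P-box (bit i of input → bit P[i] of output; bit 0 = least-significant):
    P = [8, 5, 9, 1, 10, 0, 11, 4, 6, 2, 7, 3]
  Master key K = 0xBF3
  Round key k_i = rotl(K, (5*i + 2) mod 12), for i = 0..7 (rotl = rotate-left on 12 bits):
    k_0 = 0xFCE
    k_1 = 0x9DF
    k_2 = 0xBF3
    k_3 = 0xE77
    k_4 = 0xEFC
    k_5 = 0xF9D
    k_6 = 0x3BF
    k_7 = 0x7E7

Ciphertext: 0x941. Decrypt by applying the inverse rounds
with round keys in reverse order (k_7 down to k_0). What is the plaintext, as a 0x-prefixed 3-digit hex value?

0x389

s_0 = ciphertext = 0x941
s_1 = InvRound(s_0, k_7) = 0x751
s_2 = InvRound(s_1, k_6) = 0xBDC
s_3 = InvRound(s_2, k_5) = 0xDA9
s_4 = InvRound(s_3, k_4) = 0xAC5
s_5 = InvRound(s_4, k_3) = 0xE8C
s_6 = InvRound(s_5, k_2) = 0x222
s_7 = InvRound(s_6, k_1) = 0xB16
s_8 = InvRound(s_7, k_0) = 0x389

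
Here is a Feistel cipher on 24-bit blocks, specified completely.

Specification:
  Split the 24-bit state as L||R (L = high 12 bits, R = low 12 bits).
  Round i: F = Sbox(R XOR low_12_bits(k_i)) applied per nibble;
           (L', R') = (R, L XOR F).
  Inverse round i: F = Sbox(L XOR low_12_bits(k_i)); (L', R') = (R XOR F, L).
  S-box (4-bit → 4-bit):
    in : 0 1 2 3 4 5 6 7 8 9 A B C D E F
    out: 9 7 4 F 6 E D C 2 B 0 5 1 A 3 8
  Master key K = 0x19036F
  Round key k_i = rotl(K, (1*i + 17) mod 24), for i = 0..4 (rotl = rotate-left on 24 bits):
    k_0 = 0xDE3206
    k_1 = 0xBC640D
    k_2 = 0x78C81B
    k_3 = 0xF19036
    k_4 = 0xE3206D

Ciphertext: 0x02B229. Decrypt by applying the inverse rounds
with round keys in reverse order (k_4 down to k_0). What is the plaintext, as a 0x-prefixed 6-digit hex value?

0xA45BF7

s_0 = ciphertext = 0x02B229
s_1 = InvRound(s_0, k_4) = 0xB4402B
s_2 = InvRound(s_1, k_3) = 0x5EFB44
s_3 = InvRound(s_2, k_2) = 0x1C25EF
s_4 = InvRound(s_3, k_1) = 0xBF71C2
s_5 = InvRound(s_4, k_0) = 0xA45BF7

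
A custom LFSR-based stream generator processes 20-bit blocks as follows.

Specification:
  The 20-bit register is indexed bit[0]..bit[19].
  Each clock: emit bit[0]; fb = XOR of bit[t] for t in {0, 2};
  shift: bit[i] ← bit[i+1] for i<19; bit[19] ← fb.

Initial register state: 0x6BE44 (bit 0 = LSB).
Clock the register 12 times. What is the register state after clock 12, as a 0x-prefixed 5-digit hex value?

0x1D56B

reg_0 = 0x6BE44
clock 1: out=0, reg = 0xB5F22
clock 2: out=0, reg = 0x5AF91
clock 3: out=1, reg = 0xAD7C8
clock 4: out=0, reg = 0x56BE4
clock 5: out=0, reg = 0xAB5F2
clock 6: out=0, reg = 0x55AF9
clock 7: out=1, reg = 0xAAD7C
clock 8: out=0, reg = 0xD56BE
clock 9: out=0, reg = 0xEAB5F
clock 10: out=1, reg = 0x755AF
clock 11: out=1, reg = 0x3AAD7
clock 12: out=1, reg = 0x1D56B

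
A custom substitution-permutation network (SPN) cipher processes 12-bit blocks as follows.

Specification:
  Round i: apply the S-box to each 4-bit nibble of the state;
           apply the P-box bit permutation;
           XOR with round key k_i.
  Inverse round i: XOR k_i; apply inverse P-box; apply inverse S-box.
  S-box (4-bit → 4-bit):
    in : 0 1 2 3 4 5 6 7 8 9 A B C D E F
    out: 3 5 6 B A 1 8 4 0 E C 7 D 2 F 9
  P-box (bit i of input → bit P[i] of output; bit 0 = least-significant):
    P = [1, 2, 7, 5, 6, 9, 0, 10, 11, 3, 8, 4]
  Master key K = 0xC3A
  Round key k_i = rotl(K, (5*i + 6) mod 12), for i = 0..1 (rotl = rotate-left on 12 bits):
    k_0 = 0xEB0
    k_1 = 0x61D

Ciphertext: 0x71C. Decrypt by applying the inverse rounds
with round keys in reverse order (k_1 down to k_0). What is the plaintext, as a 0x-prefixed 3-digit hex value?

s_0 = ciphertext = 0x71C
s_1 = InvRound(s_0, k_1) = 0x778
s_2 = InvRound(s_1, k_0) = 0xB57

0xB57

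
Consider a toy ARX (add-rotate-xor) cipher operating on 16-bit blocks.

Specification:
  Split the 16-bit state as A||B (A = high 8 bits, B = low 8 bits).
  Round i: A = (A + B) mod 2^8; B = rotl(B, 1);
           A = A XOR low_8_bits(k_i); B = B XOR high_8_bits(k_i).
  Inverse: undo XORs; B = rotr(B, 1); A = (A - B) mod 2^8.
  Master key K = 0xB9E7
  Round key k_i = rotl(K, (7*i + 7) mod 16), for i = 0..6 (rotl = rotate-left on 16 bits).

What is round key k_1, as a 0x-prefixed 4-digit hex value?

K = 0xB9E7
k_0 = rotl(K, (7*0+7) mod 16) = rotl(K, 7) = 0xF3DC
k_1 = rotl(K, (7*1+7) mod 16) = rotl(K, 14) = 0xEE79

0xEE79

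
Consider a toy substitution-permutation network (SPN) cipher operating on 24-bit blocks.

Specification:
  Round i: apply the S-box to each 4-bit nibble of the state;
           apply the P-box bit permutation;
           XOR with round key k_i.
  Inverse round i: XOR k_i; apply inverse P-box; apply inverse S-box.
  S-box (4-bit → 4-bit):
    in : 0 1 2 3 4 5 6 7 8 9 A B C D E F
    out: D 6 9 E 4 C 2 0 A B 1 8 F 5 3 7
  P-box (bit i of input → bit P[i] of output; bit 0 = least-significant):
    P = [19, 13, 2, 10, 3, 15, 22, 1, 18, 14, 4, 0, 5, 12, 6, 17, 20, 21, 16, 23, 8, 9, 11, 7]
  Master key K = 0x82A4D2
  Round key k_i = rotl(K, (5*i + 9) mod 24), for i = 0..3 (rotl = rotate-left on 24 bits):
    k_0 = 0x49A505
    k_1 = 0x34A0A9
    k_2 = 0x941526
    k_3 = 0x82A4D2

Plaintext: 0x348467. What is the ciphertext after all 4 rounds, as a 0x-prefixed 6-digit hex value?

s_0 = plaintext = 0x348467
s_1 = Round(s_0, k_0) = 0x4A3F95
s_2 = Round(s_1, k_1) = 0x227CF7
s_3 = Round(s_2, k_2) = 0x40D4BF
s_4 = Round(s_3, k_3) = 0x1B8CA4

0x1B8CA4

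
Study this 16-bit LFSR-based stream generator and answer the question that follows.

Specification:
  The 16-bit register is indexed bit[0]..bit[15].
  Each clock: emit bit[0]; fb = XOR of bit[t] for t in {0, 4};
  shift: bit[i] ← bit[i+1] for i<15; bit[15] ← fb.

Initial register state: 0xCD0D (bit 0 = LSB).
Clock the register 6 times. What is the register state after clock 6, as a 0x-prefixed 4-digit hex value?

reg_0 = 0xCD0D
clock 1: out=1, reg = 0xE686
clock 2: out=0, reg = 0x7343
clock 3: out=1, reg = 0xB9A1
clock 4: out=1, reg = 0xDCD0
clock 5: out=0, reg = 0xEE68
clock 6: out=0, reg = 0x7734

0x7734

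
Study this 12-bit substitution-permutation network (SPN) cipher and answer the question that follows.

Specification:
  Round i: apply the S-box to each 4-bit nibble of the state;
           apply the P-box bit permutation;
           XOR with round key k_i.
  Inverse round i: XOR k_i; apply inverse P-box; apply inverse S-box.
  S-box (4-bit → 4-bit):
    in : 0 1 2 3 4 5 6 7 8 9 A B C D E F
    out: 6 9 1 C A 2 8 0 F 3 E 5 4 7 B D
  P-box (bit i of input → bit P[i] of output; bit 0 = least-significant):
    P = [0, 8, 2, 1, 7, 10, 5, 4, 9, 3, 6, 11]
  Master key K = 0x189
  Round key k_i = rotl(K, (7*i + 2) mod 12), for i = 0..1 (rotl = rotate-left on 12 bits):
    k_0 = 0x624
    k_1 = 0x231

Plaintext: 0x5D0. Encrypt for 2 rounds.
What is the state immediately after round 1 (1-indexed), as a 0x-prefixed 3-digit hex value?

0x388

s_0 = plaintext = 0x5D0
s_1 = Round(s_0, k_0) = 0x388
s_2 = Round(s_1, k_1) = 0xFC6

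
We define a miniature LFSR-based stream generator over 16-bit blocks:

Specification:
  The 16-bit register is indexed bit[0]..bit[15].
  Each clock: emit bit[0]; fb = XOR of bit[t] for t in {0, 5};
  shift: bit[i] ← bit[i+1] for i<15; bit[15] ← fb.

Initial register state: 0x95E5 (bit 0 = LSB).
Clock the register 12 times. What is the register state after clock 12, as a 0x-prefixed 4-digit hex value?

0x14A9

reg_0 = 0x95E5
clock 1: out=1, reg = 0x4AF2
clock 2: out=0, reg = 0xA579
clock 3: out=1, reg = 0x52BC
clock 4: out=0, reg = 0xA95E
clock 5: out=0, reg = 0x54AF
clock 6: out=1, reg = 0x2A57
clock 7: out=1, reg = 0x952B
clock 8: out=1, reg = 0x4A95
clock 9: out=1, reg = 0xA54A
clock 10: out=0, reg = 0x52A5
clock 11: out=1, reg = 0x2952
clock 12: out=0, reg = 0x14A9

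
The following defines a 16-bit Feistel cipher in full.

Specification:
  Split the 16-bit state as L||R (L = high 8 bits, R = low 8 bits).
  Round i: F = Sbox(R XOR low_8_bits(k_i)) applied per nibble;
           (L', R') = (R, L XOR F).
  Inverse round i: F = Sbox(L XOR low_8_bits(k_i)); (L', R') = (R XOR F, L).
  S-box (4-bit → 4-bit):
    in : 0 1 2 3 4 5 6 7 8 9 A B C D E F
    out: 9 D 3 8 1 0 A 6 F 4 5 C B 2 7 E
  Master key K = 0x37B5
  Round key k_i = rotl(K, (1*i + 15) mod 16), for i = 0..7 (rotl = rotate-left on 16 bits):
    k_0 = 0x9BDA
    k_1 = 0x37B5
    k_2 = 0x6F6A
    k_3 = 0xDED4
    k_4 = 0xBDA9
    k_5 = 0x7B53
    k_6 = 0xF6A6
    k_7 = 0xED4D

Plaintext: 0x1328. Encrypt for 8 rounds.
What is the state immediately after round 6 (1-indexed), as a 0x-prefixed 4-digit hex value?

s_0 = plaintext = 0x1328
s_1 = Round(s_0, k_0) = 0x28F0
s_2 = Round(s_1, k_1) = 0xF038
s_3 = Round(s_2, k_2) = 0x38F3
s_4 = Round(s_3, k_3) = 0xF30E
s_5 = Round(s_4, k_4) = 0x0EA5
s_6 = Round(s_5, k_5) = 0xA5E4
s_7 = Round(s_6, k_6) = 0xE4B6
s_8 = Round(s_7, k_7) = 0xB608

0xA5E4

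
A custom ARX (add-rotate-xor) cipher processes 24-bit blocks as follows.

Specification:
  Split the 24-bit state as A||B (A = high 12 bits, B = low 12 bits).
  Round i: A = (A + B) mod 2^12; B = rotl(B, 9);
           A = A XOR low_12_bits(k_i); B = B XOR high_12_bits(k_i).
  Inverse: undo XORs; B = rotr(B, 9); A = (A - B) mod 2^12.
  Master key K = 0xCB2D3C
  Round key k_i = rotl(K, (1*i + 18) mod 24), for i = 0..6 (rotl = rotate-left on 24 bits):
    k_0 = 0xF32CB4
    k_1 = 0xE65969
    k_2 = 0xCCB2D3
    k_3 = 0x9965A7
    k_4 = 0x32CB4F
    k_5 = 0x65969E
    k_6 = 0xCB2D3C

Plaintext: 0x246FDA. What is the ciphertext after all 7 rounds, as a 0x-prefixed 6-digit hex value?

0x71DCAD

s_0 = plaintext = 0x246FDA
s_1 = Round(s_0, k_0) = 0xE94AC9
s_2 = Round(s_1, k_1) = 0x034D3C
s_3 = Round(s_2, k_2) = 0xFA356C
s_4 = Round(s_3, k_3) = 0x0A813B
s_5 = Round(s_4, k_4) = 0xAAC50B
s_6 = Round(s_5, k_5) = 0x9290F8
s_7 = Round(s_6, k_6) = 0x71DCAD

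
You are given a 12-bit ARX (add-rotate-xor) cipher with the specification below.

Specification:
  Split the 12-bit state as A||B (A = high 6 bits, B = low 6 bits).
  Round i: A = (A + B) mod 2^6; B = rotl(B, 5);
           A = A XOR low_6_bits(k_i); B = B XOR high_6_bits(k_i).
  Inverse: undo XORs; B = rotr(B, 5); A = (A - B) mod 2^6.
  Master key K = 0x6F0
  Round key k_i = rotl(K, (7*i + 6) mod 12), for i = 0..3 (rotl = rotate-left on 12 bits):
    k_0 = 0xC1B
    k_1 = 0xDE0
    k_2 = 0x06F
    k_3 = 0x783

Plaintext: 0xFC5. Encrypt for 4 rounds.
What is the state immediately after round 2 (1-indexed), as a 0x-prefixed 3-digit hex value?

0x47E

s_0 = plaintext = 0xFC5
s_1 = Round(s_0, k_0) = 0x7D2
s_2 = Round(s_1, k_1) = 0x47E
s_3 = Round(s_2, k_2) = 0x81E
s_4 = Round(s_3, k_3) = 0xF51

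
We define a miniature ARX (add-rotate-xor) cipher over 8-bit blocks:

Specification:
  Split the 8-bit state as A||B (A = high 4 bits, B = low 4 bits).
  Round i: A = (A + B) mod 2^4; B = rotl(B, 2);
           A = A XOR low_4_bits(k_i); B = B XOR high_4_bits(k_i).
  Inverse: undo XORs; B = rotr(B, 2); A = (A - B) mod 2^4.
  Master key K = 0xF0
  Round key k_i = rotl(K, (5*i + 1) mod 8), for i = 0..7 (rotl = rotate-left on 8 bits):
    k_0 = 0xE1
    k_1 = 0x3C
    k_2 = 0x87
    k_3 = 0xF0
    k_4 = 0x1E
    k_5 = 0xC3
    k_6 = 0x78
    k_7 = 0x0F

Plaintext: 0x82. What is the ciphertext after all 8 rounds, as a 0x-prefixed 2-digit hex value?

0x02

s_0 = plaintext = 0x82
s_1 = Round(s_0, k_0) = 0xB6
s_2 = Round(s_1, k_1) = 0xDA
s_3 = Round(s_2, k_2) = 0x02
s_4 = Round(s_3, k_3) = 0x27
s_5 = Round(s_4, k_4) = 0x7C
s_6 = Round(s_5, k_5) = 0x0F
s_7 = Round(s_6, k_6) = 0x78
s_8 = Round(s_7, k_7) = 0x02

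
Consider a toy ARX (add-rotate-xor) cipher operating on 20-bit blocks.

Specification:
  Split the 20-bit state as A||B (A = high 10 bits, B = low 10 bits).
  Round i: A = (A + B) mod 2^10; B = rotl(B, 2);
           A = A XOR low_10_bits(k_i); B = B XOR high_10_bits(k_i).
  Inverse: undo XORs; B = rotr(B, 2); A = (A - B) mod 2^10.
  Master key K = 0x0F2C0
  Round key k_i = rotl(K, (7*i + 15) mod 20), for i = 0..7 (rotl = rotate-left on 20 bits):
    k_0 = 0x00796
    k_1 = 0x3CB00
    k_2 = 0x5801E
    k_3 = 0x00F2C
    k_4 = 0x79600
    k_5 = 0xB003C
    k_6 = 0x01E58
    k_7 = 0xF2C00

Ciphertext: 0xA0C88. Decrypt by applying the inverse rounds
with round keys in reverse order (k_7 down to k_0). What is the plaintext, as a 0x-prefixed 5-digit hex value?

0x34F2E

s_0 = ciphertext = 0xA0C88
s_1 = InvRound(s_0, k_7) = 0xACFD0
s_2 = InvRound(s_1, k_6) = 0x3DBF5
s_3 = InvRound(s_2, k_5) = 0xDF54D
s_4 = InvRound(s_3, k_4) = 0x54C2A
s_5 = InvRound(s_4, k_3) = 0x5D50A
s_6 = InvRound(s_5, k_2) = 0xD461A
s_7 = InvRound(s_6, k_1) = 0xE5CBA
s_8 = InvRound(s_7, k_0) = 0x34F2E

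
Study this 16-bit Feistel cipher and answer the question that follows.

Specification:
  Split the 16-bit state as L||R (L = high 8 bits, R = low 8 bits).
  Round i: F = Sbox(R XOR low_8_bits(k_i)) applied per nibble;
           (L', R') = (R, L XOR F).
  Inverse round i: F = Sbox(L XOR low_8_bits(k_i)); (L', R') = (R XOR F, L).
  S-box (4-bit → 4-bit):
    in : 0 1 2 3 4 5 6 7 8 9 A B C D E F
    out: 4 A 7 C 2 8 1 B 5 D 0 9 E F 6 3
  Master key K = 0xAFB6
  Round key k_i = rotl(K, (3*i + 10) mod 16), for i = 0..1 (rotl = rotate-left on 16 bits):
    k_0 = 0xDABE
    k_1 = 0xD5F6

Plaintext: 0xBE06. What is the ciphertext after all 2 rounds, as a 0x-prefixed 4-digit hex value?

s_0 = plaintext = 0xBE06
s_1 = Round(s_0, k_0) = 0x062B
s_2 = Round(s_1, k_1) = 0x2BF9

0x2BF9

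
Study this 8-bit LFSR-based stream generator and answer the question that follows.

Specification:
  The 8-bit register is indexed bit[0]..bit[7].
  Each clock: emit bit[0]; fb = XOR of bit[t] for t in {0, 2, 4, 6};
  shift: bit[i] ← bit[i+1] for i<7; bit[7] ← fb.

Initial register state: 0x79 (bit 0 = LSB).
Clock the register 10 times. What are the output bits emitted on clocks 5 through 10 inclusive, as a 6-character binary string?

111010

reg_0 = 0x79
clock 1: out=1, reg = 0xBC
clock 2: out=0, reg = 0x5E
clock 3: out=0, reg = 0xAF
clock 4: out=1, reg = 0x57
clock 5: out=1, reg = 0x2B
clock 6: out=1, reg = 0x95
clock 7: out=1, reg = 0xCA
clock 8: out=0, reg = 0xE5
clock 9: out=1, reg = 0xF2
clock 10: out=0, reg = 0x79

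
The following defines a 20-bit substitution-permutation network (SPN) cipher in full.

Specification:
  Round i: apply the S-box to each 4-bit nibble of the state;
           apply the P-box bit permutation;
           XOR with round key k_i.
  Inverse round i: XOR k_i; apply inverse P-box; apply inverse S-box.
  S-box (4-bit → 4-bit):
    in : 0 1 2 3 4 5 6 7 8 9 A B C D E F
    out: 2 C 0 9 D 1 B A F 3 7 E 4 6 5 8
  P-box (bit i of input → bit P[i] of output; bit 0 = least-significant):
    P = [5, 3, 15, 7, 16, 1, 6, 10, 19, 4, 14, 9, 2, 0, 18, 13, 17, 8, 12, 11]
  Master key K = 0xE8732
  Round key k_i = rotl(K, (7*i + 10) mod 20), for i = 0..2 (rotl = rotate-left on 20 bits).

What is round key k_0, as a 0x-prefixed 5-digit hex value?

K = 0xE8732
k_0 = rotl(K, (7*0+10) mod 20) = rotl(K, 10) = 0xCCBA1

0xCCBA1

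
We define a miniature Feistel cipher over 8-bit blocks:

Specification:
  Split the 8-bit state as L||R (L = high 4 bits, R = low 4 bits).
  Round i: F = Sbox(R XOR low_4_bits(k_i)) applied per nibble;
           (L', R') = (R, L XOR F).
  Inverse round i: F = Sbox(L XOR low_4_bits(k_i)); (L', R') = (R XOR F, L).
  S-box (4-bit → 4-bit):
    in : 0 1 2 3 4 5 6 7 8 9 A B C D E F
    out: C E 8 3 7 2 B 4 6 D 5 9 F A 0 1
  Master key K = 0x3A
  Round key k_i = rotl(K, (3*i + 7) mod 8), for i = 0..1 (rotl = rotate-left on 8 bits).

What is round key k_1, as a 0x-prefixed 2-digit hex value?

0xE8

K = 0x3A
k_0 = rotl(K, (3*0+7) mod 8) = rotl(K, 7) = 0x1D
k_1 = rotl(K, (3*1+7) mod 8) = rotl(K, 2) = 0xE8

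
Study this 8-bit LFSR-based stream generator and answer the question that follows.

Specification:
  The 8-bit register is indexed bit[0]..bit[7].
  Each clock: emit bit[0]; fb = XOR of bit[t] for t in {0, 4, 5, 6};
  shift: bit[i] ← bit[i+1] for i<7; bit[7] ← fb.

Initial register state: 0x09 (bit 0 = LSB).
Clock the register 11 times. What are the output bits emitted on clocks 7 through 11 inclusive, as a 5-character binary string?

00101

reg_0 = 0x09
clock 1: out=1, reg = 0x84
clock 2: out=0, reg = 0x42
clock 3: out=0, reg = 0xA1
clock 4: out=1, reg = 0x50
clock 5: out=0, reg = 0x28
clock 6: out=0, reg = 0x94
clock 7: out=0, reg = 0xCA
clock 8: out=0, reg = 0xE5
clock 9: out=1, reg = 0xF2
clock 10: out=0, reg = 0xF9
clock 11: out=1, reg = 0x7C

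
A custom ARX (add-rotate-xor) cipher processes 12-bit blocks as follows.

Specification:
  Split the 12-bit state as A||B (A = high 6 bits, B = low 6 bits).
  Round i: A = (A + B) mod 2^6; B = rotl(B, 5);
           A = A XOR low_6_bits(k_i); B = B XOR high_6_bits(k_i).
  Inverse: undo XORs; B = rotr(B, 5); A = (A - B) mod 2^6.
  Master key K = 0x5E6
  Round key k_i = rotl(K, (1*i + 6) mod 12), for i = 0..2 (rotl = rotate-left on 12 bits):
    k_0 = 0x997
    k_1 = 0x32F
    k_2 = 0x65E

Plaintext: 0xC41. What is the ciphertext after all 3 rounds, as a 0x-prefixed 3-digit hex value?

0x37E

s_0 = plaintext = 0xC41
s_1 = Round(s_0, k_0) = 0x946
s_2 = Round(s_1, k_1) = 0x10F
s_3 = Round(s_2, k_2) = 0x37E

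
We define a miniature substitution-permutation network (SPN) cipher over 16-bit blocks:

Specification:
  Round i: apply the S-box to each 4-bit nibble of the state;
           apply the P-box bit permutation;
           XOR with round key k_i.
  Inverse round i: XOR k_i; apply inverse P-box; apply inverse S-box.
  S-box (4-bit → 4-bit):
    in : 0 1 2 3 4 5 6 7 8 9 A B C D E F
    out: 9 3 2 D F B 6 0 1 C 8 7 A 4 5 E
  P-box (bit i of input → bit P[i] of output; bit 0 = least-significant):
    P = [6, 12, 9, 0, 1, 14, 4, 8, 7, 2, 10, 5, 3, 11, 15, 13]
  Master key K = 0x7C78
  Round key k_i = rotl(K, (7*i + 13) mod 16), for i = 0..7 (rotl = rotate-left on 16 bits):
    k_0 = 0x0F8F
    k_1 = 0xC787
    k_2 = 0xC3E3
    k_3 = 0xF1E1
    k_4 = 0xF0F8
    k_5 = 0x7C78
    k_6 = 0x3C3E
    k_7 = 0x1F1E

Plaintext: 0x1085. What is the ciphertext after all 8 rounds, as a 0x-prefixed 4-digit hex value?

0x5A10

s_0 = plaintext = 0x1085
s_1 = Round(s_0, k_0) = 0x1764
s_2 = Round(s_1, k_1) = 0x9DDE
s_3 = Round(s_2, k_2) = 0x65B3
s_4 = Round(s_3, k_3) = 0x3B16
s_5 = Round(s_4, k_4) = 0x0676
s_6 = Round(s_5, k_5) = 0x4A74
s_7 = Round(s_6, k_6) = 0x8657
s_8 = Round(s_7, k_7) = 0x5A10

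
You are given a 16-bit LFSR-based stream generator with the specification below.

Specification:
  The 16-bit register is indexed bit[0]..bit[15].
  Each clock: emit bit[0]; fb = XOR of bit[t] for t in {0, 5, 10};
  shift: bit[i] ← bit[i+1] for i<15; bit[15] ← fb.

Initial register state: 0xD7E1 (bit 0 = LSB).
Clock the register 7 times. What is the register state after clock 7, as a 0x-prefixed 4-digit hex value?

0x57AF

reg_0 = 0xD7E1
clock 1: out=1, reg = 0xEBF0
clock 2: out=0, reg = 0xF5F8
clock 3: out=0, reg = 0x7AFC
clock 4: out=0, reg = 0xBD7E
clock 5: out=0, reg = 0x5EBF
clock 6: out=1, reg = 0xAF5F
clock 7: out=1, reg = 0x57AF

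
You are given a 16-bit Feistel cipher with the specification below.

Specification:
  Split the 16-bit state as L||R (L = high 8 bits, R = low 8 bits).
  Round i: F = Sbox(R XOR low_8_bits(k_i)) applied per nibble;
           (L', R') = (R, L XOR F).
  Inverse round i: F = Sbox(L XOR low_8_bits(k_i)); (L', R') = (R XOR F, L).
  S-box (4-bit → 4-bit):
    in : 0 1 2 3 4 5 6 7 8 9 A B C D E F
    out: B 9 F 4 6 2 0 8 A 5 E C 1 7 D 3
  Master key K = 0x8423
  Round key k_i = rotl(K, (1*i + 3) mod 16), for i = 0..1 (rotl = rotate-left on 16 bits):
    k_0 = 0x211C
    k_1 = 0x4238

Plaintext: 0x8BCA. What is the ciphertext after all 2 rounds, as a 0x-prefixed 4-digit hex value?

0xFBDE

s_0 = plaintext = 0x8BCA
s_1 = Round(s_0, k_0) = 0xCAFB
s_2 = Round(s_1, k_1) = 0xFBDE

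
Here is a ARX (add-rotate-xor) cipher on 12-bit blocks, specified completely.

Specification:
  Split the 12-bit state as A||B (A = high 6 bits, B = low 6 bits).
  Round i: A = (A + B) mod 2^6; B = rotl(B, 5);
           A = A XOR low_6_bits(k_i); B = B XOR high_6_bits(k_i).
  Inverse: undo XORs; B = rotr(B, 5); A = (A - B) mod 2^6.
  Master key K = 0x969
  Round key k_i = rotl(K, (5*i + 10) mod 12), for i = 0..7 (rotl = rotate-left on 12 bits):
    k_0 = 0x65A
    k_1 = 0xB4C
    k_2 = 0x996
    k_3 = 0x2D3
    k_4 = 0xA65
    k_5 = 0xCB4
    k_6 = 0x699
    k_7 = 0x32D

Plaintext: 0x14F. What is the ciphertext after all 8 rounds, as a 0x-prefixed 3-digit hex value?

s_0 = plaintext = 0x14F
s_1 = Round(s_0, k_0) = 0x3BE
s_2 = Round(s_1, k_1) = 0x032
s_3 = Round(s_2, k_2) = 0x93F
s_4 = Round(s_3, k_3) = 0xC34
s_5 = Round(s_4, k_4) = 0x073
s_6 = Round(s_5, k_5) = 0x00B
s_7 = Round(s_6, k_6) = 0x4BF
s_8 = Round(s_7, k_7) = 0xF33

0xF33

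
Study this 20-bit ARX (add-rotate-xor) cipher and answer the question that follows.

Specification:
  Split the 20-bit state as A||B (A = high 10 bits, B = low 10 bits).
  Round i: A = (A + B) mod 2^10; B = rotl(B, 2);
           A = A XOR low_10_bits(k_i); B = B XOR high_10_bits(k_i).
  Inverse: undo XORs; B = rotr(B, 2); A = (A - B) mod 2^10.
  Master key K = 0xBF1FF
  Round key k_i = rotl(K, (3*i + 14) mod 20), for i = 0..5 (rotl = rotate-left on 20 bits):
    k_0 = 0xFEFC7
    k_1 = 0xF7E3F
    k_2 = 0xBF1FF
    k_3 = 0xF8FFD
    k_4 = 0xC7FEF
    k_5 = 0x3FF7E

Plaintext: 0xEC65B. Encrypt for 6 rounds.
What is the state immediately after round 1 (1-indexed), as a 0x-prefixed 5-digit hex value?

0x72E95

s_0 = plaintext = 0xEC65B
s_1 = Round(s_0, k_0) = 0x72E95
s_2 = Round(s_1, k_1) = 0x97D89
s_3 = Round(s_2, k_2) = 0x85CD9
s_4 = Round(s_3, k_3) = 0x43487
s_5 = Round(s_4, k_4) = 0x9ED03
s_6 = Round(s_5, k_5) = 0x000F2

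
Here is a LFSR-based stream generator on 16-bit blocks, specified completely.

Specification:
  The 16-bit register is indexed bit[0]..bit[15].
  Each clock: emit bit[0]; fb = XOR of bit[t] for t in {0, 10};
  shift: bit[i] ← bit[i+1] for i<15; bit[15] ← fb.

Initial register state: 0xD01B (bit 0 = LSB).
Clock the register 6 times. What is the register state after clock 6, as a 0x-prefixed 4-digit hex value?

reg_0 = 0xD01B
clock 1: out=1, reg = 0xE80D
clock 2: out=1, reg = 0xF406
clock 3: out=0, reg = 0xFA03
clock 4: out=1, reg = 0xFD01
clock 5: out=1, reg = 0x7E80
clock 6: out=0, reg = 0xBF40

0xBF40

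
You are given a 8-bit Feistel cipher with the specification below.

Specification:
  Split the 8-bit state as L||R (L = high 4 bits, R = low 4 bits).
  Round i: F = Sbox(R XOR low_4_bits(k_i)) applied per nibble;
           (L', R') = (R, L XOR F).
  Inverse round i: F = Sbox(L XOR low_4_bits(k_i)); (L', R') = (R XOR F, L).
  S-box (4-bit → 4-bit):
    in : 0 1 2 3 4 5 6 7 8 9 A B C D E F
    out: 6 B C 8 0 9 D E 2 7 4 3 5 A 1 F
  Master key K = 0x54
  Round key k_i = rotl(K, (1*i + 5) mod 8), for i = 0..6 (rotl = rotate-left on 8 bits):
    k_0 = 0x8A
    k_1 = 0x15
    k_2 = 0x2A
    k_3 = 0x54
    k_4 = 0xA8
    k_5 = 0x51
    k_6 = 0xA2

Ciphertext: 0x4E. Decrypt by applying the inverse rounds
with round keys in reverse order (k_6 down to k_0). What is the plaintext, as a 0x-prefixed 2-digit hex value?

0xCD

s_0 = ciphertext = 0x4E
s_1 = InvRound(s_0, k_6) = 0x34
s_2 = InvRound(s_1, k_5) = 0x83
s_3 = InvRound(s_2, k_4) = 0x58
s_4 = InvRound(s_3, k_3) = 0x35
s_5 = InvRound(s_4, k_2) = 0x23
s_6 = InvRound(s_5, k_1) = 0xD2
s_7 = InvRound(s_6, k_0) = 0xCD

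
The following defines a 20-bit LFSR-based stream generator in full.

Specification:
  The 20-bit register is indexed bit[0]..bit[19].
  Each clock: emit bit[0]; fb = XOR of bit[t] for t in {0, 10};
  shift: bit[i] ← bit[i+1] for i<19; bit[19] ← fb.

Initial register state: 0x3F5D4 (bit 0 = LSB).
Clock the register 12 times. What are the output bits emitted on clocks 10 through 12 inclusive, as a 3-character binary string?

010

reg_0 = 0x3F5D4
clock 1: out=0, reg = 0x9FAEA
clock 2: out=0, reg = 0x4FD75
clock 3: out=1, reg = 0x27EBA
clock 4: out=0, reg = 0x93F5D
clock 5: out=1, reg = 0x49FAE
clock 6: out=0, reg = 0xA4FD7
clock 7: out=1, reg = 0x527EB
clock 8: out=1, reg = 0x293F5
clock 9: out=1, reg = 0x949FA
clock 10: out=0, reg = 0x4A4FD
clock 11: out=1, reg = 0x2527E
clock 12: out=0, reg = 0x1293F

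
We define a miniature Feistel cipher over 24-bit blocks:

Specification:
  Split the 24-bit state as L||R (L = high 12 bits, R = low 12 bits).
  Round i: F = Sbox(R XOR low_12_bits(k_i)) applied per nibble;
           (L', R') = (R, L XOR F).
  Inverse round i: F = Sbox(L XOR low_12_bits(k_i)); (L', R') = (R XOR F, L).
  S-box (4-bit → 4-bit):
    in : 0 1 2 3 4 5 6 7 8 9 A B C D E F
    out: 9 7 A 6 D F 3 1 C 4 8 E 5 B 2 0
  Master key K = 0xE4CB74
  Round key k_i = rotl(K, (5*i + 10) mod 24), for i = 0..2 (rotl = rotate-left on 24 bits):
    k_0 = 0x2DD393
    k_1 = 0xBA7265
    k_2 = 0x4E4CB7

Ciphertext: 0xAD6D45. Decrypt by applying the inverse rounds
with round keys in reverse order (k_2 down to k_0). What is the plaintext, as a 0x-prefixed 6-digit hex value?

s_0 = ciphertext = 0xAD6D45
s_1 = InvRound(s_0, k_2) = 0xE72AD6
s_2 = InvRound(s_1, k_1) = 0xFA7E72
s_3 = InvRound(s_2, k_0) = 0xB1FFA7

0xB1FFA7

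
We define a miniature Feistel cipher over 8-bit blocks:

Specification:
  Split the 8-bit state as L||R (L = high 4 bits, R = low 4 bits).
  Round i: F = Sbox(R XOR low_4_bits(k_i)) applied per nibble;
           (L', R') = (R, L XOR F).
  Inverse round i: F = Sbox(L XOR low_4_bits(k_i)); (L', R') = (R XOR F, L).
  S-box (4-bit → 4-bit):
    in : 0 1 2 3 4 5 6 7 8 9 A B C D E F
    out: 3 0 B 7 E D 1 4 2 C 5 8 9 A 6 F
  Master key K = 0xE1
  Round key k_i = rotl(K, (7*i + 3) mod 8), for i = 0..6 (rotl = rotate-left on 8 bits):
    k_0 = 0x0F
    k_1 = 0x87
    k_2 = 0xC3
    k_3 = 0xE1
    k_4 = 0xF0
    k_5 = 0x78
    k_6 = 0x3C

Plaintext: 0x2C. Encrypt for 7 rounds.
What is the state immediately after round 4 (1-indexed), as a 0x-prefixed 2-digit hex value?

s_0 = plaintext = 0x2C
s_1 = Round(s_0, k_0) = 0xC5
s_2 = Round(s_1, k_1) = 0x57
s_3 = Round(s_2, k_2) = 0x7B
s_4 = Round(s_3, k_3) = 0xB2
s_5 = Round(s_4, k_4) = 0x20
s_6 = Round(s_5, k_5) = 0x00
s_7 = Round(s_6, k_6) = 0x09

0xB2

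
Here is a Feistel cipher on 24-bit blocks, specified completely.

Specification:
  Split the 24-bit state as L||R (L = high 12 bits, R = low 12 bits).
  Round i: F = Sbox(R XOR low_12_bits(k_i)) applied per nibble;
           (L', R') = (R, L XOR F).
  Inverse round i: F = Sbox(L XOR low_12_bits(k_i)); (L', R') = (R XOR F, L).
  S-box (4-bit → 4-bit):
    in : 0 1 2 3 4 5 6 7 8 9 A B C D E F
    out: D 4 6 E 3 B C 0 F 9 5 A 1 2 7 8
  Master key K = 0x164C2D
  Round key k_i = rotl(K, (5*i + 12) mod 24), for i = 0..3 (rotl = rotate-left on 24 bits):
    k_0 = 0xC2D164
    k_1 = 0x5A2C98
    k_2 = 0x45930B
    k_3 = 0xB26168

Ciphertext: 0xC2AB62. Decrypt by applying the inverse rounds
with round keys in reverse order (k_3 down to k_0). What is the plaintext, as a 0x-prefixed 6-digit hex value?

0x7E9281

s_0 = ciphertext = 0xC2AB62
s_1 = InvRound(s_0, k_3) = 0x954C2A
s_2 = InvRound(s_1, k_2) = 0x992954
s_3 = InvRound(s_2, k_1) = 0x281992
s_4 = InvRound(s_3, k_0) = 0x7E9281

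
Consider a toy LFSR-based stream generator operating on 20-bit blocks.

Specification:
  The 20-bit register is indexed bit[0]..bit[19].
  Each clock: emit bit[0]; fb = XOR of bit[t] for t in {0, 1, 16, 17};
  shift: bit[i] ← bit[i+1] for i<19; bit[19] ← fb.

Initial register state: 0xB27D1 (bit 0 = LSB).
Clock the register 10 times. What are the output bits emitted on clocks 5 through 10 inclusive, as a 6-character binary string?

reg_0 = 0xB27D1
clock 1: out=1, reg = 0xD93E8
clock 2: out=0, reg = 0xEC9F4
clock 3: out=0, reg = 0xF64FA
clock 4: out=0, reg = 0xFB27D
clock 5: out=1, reg = 0xFD93E
clock 6: out=0, reg = 0xFEC9F
clock 7: out=1, reg = 0x7F64F
clock 8: out=1, reg = 0x3FB27
clock 9: out=1, reg = 0x1FD93
clock 10: out=1, reg = 0x8FEC9

101111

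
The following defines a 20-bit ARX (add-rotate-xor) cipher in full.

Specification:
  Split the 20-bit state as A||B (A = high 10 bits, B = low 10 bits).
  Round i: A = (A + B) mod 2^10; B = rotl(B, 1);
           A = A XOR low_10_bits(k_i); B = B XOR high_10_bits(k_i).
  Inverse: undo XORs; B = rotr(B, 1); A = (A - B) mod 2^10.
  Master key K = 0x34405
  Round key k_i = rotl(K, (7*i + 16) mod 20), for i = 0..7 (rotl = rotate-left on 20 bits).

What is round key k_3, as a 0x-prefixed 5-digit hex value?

0xA6880

K = 0x34405
k_0 = rotl(K, (7*0+16) mod 20) = rotl(K, 16) = 0x53440
k_1 = rotl(K, (7*1+16) mod 20) = rotl(K, 3) = 0xA2029
k_2 = rotl(K, (7*2+16) mod 20) = rotl(K, 10) = 0x014D1
k_3 = rotl(K, (7*3+16) mod 20) = rotl(K, 17) = 0xA6880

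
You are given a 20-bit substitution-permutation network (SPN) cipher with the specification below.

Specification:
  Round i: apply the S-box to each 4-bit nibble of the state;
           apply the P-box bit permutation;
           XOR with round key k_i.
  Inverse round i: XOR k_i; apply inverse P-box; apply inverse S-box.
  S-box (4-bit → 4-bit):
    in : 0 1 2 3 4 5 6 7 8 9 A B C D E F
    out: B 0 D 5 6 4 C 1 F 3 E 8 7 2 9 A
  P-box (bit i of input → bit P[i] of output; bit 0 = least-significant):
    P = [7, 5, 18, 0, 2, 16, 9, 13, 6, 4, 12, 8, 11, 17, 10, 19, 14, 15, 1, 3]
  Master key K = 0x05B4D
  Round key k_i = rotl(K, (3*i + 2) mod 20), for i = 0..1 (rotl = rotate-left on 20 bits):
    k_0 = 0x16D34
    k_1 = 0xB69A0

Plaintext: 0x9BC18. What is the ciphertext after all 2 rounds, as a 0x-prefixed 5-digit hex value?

0x6EBB4

s_0 = plaintext = 0x9BC18
s_1 = Round(s_0, k_0) = 0xDBDC5
s_2 = Round(s_1, k_1) = 0x6EBB4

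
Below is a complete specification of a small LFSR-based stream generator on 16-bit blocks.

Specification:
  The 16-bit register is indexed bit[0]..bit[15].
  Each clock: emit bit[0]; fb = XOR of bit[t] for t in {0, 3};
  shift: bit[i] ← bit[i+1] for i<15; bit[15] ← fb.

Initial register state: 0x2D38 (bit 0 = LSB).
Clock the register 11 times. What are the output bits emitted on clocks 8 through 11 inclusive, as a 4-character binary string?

reg_0 = 0x2D38
clock 1: out=0, reg = 0x969C
clock 2: out=0, reg = 0xCB4E
clock 3: out=0, reg = 0xE5A7
clock 4: out=1, reg = 0xF2D3
clock 5: out=1, reg = 0xF969
clock 6: out=1, reg = 0x7CB4
clock 7: out=0, reg = 0x3E5A
clock 8: out=0, reg = 0x9F2D
clock 9: out=1, reg = 0x4F96
clock 10: out=0, reg = 0x27CB
clock 11: out=1, reg = 0x13E5

0101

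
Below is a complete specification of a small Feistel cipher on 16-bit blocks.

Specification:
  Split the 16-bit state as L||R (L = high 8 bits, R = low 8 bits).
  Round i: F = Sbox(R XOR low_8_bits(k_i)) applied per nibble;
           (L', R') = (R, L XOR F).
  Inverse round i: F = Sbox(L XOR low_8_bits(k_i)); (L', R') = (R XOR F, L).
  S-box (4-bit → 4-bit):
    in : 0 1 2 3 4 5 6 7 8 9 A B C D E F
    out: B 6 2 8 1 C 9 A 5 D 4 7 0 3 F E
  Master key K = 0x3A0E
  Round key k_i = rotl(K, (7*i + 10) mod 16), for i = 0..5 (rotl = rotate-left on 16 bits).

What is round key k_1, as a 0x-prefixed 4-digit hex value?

K = 0x3A0E
k_0 = rotl(K, (7*0+10) mod 16) = rotl(K, 10) = 0x38E8
k_1 = rotl(K, (7*1+10) mod 16) = rotl(K, 1) = 0x741C

0x741C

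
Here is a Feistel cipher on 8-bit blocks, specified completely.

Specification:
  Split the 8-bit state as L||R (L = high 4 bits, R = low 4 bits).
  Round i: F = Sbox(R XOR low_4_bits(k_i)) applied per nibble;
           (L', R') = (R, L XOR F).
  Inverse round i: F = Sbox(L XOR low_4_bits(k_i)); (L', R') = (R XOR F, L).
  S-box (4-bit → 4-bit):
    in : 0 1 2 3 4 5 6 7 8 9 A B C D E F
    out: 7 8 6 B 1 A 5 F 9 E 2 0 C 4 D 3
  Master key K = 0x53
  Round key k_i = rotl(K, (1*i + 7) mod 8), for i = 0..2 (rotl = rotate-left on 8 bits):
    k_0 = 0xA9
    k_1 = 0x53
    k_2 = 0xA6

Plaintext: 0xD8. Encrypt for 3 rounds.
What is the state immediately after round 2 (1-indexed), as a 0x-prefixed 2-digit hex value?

s_0 = plaintext = 0xD8
s_1 = Round(s_0, k_0) = 0x85
s_2 = Round(s_1, k_1) = 0x5D
s_3 = Round(s_2, k_2) = 0xD5

0x5D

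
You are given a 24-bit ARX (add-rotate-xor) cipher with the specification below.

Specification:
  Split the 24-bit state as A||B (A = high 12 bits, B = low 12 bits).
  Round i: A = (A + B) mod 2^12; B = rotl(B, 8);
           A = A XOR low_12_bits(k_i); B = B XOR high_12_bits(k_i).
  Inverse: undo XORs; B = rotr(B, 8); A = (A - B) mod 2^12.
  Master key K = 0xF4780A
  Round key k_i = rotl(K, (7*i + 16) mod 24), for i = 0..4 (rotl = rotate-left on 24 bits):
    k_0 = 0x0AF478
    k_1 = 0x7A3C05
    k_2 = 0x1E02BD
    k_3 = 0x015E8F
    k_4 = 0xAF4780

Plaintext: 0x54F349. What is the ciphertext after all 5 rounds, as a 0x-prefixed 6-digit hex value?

0x2CEDCE

s_0 = plaintext = 0x54F349
s_1 = Round(s_0, k_0) = 0xCE099B
s_2 = Round(s_1, k_1) = 0xA7EC3A
s_3 = Round(s_2, k_2) = 0x405B23
s_4 = Round(s_3, k_3) = 0x1A73A7
s_5 = Round(s_4, k_4) = 0x2CEDCE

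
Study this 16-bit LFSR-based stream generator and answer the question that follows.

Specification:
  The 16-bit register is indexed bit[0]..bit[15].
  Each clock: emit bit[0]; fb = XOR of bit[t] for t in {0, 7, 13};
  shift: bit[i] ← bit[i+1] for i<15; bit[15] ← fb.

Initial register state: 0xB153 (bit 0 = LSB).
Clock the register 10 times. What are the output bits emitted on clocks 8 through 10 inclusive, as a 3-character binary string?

010

reg_0 = 0xB153
clock 1: out=1, reg = 0x58A9
clock 2: out=1, reg = 0x2C54
clock 3: out=0, reg = 0x962A
clock 4: out=0, reg = 0x4B15
clock 5: out=1, reg = 0xA58A
clock 6: out=0, reg = 0x52C5
clock 7: out=1, reg = 0x2962
clock 8: out=0, reg = 0x94B1
clock 9: out=1, reg = 0x4A58
clock 10: out=0, reg = 0x252C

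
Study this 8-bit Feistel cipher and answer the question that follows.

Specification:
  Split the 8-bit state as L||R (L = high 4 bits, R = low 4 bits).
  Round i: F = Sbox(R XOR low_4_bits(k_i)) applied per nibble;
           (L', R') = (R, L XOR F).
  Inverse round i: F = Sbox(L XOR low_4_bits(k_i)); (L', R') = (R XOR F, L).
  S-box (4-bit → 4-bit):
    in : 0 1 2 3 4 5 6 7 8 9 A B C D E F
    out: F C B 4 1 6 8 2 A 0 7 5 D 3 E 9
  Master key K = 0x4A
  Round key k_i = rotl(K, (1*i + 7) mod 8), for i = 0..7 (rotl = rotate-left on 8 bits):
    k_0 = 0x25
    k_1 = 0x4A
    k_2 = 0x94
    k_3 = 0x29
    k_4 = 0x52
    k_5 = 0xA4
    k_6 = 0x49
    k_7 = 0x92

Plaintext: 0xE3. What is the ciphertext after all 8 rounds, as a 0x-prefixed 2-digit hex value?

0x71

s_0 = plaintext = 0xE3
s_1 = Round(s_0, k_0) = 0x36
s_2 = Round(s_1, k_1) = 0x6E
s_3 = Round(s_2, k_2) = 0xE1
s_4 = Round(s_3, k_3) = 0x14
s_5 = Round(s_4, k_4) = 0x49
s_6 = Round(s_5, k_5) = 0x97
s_7 = Round(s_6, k_6) = 0x77
s_8 = Round(s_7, k_7) = 0x71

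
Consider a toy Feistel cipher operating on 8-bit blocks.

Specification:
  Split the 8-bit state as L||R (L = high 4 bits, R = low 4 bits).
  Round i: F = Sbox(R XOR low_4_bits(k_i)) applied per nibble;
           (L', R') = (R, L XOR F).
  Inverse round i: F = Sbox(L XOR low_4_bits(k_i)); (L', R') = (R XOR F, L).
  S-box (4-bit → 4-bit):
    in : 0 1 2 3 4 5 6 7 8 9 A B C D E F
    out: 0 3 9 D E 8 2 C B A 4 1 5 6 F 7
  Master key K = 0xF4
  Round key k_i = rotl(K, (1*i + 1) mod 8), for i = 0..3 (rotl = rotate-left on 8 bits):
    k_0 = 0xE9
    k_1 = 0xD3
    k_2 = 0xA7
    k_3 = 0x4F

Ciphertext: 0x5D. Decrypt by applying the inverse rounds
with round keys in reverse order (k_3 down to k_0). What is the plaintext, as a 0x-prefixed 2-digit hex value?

s_0 = ciphertext = 0x5D
s_1 = InvRound(s_0, k_3) = 0x95
s_2 = InvRound(s_1, k_2) = 0xA9
s_3 = InvRound(s_2, k_1) = 0x3A
s_4 = InvRound(s_3, k_0) = 0xE3

0xE3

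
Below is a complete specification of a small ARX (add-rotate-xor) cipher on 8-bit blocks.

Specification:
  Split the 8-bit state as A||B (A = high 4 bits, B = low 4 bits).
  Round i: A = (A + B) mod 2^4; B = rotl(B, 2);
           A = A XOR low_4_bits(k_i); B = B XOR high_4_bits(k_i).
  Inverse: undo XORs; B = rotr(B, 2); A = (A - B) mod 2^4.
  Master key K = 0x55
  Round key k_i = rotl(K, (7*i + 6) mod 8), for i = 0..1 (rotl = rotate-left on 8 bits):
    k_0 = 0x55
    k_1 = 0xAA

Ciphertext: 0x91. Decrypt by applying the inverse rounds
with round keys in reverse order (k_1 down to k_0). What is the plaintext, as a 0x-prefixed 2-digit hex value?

s_0 = ciphertext = 0x91
s_1 = InvRound(s_0, k_1) = 0x5E
s_2 = InvRound(s_1, k_0) = 0x2E

0x2E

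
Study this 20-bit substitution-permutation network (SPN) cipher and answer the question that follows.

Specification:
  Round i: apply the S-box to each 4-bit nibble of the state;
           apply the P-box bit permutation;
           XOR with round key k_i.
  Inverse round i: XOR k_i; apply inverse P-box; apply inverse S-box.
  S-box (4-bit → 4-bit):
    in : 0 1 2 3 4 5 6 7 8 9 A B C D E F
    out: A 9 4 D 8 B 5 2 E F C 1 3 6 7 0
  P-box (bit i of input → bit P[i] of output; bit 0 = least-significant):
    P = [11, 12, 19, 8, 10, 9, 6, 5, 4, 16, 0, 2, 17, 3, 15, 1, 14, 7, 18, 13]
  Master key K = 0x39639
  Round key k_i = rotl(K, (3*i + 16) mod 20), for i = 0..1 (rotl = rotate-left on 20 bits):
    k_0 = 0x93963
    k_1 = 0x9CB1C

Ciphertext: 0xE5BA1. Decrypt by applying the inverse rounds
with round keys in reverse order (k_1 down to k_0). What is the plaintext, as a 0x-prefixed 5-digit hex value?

0x62447

s_0 = ciphertext = 0xE5BA1
s_1 = InvRound(s_0, k_1) = 0xDE947
s_2 = InvRound(s_1, k_0) = 0x62447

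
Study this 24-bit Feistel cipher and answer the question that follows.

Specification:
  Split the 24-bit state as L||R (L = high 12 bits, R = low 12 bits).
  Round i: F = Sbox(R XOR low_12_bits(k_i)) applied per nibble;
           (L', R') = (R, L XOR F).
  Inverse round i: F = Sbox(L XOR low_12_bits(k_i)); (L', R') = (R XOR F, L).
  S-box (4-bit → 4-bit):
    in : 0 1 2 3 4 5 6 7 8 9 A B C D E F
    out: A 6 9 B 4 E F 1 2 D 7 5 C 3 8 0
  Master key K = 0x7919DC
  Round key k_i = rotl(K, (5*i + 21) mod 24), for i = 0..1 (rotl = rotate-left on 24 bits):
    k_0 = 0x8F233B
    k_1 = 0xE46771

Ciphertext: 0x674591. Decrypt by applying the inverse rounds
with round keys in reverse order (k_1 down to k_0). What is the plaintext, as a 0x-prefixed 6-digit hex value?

0xCD033F

s_0 = ciphertext = 0x674591
s_1 = InvRound(s_0, k_1) = 0x33F674
s_2 = InvRound(s_1, k_0) = 0xCD033F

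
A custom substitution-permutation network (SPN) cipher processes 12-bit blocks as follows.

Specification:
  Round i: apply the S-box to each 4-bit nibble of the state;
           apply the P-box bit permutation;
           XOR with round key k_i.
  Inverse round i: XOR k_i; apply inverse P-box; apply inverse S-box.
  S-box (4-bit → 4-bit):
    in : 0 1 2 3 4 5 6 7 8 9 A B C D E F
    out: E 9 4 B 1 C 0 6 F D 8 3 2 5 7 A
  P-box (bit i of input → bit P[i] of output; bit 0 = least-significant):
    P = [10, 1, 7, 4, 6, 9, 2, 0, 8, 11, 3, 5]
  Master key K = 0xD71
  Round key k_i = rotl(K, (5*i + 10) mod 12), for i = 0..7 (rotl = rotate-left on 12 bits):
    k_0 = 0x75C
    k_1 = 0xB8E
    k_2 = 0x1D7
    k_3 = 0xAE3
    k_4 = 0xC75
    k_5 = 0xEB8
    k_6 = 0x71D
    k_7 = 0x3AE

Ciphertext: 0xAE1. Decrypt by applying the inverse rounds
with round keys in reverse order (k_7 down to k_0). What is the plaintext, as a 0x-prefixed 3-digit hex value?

s_0 = ciphertext = 0xAE1
s_1 = InvRound(s_0, k_7) = 0xE9C
s_2 = InvRound(s_1, k_6) = 0xBA2
s_3 = InvRound(s_2, k_5) = 0xD63
s_4 = InvRound(s_3, k_4) = 0x42F
s_5 = InvRound(s_4, k_3) = 0x7ED
s_6 = InvRound(s_5, k_2) = 0x5C3
s_7 = InvRound(s_6, k_1) = 0x784
s_8 = InvRound(s_7, k_0) = 0x245

0x245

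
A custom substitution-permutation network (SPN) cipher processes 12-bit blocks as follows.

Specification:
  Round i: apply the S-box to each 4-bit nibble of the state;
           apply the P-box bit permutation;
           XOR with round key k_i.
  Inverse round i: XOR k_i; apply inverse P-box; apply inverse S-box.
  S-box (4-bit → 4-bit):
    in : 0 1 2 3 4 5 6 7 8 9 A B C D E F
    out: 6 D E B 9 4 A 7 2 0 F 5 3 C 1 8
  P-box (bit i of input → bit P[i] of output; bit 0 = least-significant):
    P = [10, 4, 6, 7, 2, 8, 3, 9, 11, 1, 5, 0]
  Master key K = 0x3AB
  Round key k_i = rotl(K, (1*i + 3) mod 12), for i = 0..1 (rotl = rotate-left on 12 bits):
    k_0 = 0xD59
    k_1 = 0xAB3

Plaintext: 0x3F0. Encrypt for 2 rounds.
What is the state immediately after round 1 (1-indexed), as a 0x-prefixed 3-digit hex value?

s_0 = plaintext = 0x3F0
s_1 = Round(s_0, k_0) = 0x70A
s_2 = Round(s_1, k_1) = 0x749

0x70A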